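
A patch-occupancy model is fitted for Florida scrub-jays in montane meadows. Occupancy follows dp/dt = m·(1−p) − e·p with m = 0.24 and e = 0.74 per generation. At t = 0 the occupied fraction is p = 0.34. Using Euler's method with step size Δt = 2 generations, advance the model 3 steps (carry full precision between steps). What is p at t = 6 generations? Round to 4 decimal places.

0.1608

Update rule: p ← p + [m·(1−p) − e·p]·Δt with Δt = 2.
p: 0.34000 → 0.15360  (Δp = -0.18640)
p: 0.15360 → 0.33254  (Δp = +0.17894)
p: 0.33254 → 0.16076  (Δp = -0.17179)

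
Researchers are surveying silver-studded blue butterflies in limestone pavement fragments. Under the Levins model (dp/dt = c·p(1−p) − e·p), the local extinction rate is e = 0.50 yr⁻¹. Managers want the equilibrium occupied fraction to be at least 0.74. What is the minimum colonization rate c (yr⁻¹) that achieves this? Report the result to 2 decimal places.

p* = 1 − e/c ≥ 0.74 requires e/c ≤ 0.2600, i.e. c ≥ e/0.2600.
c_min = 0.50/0.2600 = 1.9231.

1.92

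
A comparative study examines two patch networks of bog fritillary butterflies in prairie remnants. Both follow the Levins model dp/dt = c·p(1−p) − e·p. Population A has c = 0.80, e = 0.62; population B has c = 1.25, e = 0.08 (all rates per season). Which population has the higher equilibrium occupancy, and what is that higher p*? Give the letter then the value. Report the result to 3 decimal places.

B, 0.936

A: p*_A = 1 − 0.62/0.80 = 0.2250.
B: p*_B = 1 − 0.08/1.25 = 0.9360.
B is higher at 0.9360.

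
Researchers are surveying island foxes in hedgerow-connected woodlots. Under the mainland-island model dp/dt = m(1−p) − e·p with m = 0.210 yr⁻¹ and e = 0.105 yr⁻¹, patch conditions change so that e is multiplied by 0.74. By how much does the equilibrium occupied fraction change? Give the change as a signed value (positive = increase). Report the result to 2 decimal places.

0.06

Before: p* = 0.210/(0.210+0.105) = 0.6667.
After: m = 0.21, e = 0.0777; p* = 0.21/0.2877 = 0.7299.
Δp* = 0.7299 − 0.6667 = +0.0633.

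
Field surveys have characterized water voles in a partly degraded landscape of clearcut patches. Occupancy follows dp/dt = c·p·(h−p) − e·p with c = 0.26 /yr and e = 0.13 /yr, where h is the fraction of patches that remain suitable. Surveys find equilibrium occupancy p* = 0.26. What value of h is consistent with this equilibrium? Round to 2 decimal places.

At equilibrium c(h−p*) = e, so h = p* + e/c.
h = 0.26 + 0.13/0.26 = 0.26 + 0.5000 = 0.7600.

0.76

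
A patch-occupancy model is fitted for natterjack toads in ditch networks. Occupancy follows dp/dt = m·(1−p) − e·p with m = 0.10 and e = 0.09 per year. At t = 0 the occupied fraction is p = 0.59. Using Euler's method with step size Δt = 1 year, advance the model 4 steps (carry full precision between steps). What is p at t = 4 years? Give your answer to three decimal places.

Update rule: p ← p + [m·(1−p) − e·p]·Δt with Δt = 1.
  1  |  dp/dt·Δt = -0.012100  |  p_1 = 0.577900
  2  |  dp/dt·Δt = -0.009801  |  p_2 = 0.568099
  3  |  dp/dt·Δt = -0.007939  |  p_3 = 0.560160
  4  |  dp/dt·Δt = -0.006430  |  p_4 = 0.553730

0.554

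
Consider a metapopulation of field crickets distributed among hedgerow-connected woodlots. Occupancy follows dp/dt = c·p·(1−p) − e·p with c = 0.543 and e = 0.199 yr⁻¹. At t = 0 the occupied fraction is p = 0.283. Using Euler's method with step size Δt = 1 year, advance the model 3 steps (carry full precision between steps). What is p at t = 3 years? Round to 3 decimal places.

0.443

Update rule: p ← p + [c·p·(1−p) − e·p]·Δt with Δt = 1.
p: 0.28300 → 0.33686  (Δp = +0.05386)
p: 0.33686 → 0.39113  (Δp = +0.05426)
p: 0.39113 → 0.44261  (Δp = +0.05148)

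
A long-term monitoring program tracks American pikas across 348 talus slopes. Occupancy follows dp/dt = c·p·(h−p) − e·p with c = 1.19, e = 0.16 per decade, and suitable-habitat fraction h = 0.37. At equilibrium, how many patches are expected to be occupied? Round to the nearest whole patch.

82

p* = h − e/c = 0.37 − 0.1345 = 0.2355.
Expected occupied patches = N × p* = 348 × 0.2355 = 81.97 ≈ 82.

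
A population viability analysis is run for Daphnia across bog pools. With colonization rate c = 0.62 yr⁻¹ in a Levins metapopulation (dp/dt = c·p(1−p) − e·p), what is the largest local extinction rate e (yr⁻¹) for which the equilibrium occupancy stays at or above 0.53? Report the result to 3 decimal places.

1 − e/c ≥ 0.53 ⇒ e ≤ c(1 − 0.53) = 0.62 × 0.4700.
e_max = 0.2914.

0.291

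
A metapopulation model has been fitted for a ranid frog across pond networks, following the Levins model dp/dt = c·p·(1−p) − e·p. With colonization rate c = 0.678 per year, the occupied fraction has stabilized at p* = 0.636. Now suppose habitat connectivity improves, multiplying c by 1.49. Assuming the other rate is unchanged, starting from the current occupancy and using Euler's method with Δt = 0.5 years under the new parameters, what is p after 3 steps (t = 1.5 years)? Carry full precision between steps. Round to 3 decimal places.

Balance c(1−p*) = e gives e = 0.678×(1 − 0.63600) = 0.24679.
Starting from p₀ = 0.63600; update p ← p + (dp/dt)·Δt with the new parameters.
  1  |  dp/dt·Δt = +0.038455  |  p_1 = 0.674455
  2  |  dp/dt·Δt = +0.027680  |  p_2 = 0.702135
  3  |  dp/dt·Δt = +0.018999  |  p_3 = 0.721134

0.721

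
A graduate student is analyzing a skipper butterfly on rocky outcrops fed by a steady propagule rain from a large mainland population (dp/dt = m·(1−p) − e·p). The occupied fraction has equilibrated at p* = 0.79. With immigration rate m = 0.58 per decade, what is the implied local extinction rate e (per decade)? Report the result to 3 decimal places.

At equilibrium m(1−p*) = e·p*, so e = m(1−p*)/p*.
e = 0.58 × 0.2100 / 0.79 = 0.1542.

0.154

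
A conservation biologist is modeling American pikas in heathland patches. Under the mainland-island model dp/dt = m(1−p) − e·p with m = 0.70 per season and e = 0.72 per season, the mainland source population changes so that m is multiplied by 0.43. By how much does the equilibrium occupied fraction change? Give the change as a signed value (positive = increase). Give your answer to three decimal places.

Before: p* = 0.70/(0.70+0.72) = 0.4930.
After: m = 0.301, e = 0.72; p* = 0.301/1.0210 = 0.2948.
Δp* = 0.2948 − 0.4930 = -0.1981.

-0.198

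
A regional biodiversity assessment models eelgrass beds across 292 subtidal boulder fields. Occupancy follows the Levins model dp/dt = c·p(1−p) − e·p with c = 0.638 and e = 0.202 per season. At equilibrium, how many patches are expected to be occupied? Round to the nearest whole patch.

p* = 1 − e/c = 1 − 0.202/0.638 = 0.6834.
Expected occupied patches = N × p* = 292 × 0.6834 = 199.55 ≈ 200.

200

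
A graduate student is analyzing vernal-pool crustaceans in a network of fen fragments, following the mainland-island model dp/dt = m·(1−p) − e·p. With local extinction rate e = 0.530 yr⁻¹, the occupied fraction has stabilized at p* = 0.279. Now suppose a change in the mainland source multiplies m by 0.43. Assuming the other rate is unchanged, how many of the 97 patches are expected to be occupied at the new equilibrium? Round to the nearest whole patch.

14

Balance m(1−p*) = e·p* gives m = e·p*/(1−p*) = 0.530×0.27900/0.72100 = 0.20509.
New p* = m/(m+e) = 0.08819/(0.08819+0.53000) = 0.14266.
Expected occupied = 97 × 0.14266 = 13.84 ≈ 14.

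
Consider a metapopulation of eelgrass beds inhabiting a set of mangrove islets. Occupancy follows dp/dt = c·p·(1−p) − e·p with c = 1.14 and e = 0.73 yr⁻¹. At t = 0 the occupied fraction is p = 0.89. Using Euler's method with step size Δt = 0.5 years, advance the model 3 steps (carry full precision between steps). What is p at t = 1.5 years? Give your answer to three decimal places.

0.478

Update rule: p ← p + [c·p·(1−p) − e·p]·Δt with Δt = 0.5.
step 1: Δp = -0.26905, p = 0.62095
step 2: Δp = -0.09249, p = 0.52847
step 3: Δp = -0.05085, p = 0.47761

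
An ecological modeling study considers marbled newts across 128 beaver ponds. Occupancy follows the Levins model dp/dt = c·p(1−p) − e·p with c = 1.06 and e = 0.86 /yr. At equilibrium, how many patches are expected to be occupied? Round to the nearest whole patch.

24

p* = 1 − e/c = 1 − 0.86/1.06 = 0.1887.
Expected occupied patches = N × p* = 128 × 0.1887 = 24.15 ≈ 24.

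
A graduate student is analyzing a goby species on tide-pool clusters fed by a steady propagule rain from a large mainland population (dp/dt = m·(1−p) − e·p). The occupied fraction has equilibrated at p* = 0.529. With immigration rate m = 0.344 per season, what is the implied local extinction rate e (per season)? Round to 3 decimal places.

At equilibrium m(1−p*) = e·p*, so e = m(1−p*)/p*.
e = 0.344 × 0.4710 / 0.529 = 0.3063.

0.306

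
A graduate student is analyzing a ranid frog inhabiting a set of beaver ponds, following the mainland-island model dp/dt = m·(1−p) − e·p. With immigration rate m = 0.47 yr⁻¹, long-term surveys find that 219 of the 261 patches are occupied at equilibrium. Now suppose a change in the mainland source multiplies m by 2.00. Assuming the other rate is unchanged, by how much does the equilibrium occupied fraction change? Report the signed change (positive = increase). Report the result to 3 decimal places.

0.073

Observed p* = 219/261 = 0.83908.
Balance m(1−p*) = e·p* gives e = m(1−p*)/p* = 0.47×0.16092/0.83908 = 0.09014.
New p* = m/(m+e) = 0.94000/(0.94000+0.09014) = 0.91250.
Δp* = 0.91250 − 0.83908 = +0.07342.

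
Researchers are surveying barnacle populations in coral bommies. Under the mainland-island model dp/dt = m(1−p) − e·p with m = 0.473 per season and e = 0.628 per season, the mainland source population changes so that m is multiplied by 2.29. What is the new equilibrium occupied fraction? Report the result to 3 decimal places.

Before: p* = 0.473/(0.473+0.628) = 0.4296.
After: m = 1.08317, e = 0.628; p* = 1.08317/1.7112 = 0.6330.

0.633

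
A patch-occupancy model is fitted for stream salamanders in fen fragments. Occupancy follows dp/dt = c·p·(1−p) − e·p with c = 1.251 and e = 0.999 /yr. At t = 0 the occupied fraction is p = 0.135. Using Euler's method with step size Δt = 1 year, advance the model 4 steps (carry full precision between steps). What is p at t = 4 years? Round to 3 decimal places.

Update rule: p ← p + [c·p·(1−p) − e·p]·Δt with Δt = 1.
  1  |  dp/dt·Δt = +0.011221  |  p_1 = 0.146221
  2  |  dp/dt·Δt = +0.010101  |  p_2 = 0.156321
  3  |  dp/dt·Δt = +0.008823  |  p_3 = 0.165144
  4  |  dp/dt·Δt = +0.007498  |  p_4 = 0.172643

0.173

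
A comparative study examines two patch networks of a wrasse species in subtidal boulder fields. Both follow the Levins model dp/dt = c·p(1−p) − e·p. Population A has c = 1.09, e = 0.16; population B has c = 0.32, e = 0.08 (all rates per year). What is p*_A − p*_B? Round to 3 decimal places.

A: p*_A = 1 − 0.16/1.09 = 0.8532.
B: p*_B = 1 − 0.08/0.32 = 0.7500.
p*_A − p*_B = 0.8532 − 0.7500 = 0.1032.

0.103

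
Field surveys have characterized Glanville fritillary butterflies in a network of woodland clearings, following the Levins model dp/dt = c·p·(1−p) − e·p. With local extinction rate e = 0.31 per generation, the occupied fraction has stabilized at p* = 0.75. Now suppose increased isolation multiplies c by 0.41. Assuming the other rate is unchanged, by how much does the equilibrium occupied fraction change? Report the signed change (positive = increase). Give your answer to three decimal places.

Balance c(1−p*) = e gives c = e/(1 − 0.75000) = 0.31/0.25000 = 1.24000.
New p* = 1 − e/c = 1 − 0.31000/0.50840 = 0.39024.
Δp* = 0.39024 − 0.75000 = -0.35976.

-0.360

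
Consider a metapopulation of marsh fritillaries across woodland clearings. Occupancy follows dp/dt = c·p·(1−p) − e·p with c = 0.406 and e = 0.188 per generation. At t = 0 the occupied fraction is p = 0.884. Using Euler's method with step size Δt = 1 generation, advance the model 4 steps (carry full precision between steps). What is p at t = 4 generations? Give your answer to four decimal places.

Update rule: p ← p + [c·p·(1−p) − e·p]·Δt with Δt = 1.
p: 0.88400 → 0.75944  (Δp = -0.12456)
p: 0.75944 → 0.69084  (Δp = -0.06860)
p: 0.69084 → 0.64767  (Δp = -0.04316)
p: 0.64767 → 0.61856  (Δp = -0.02912)

0.6186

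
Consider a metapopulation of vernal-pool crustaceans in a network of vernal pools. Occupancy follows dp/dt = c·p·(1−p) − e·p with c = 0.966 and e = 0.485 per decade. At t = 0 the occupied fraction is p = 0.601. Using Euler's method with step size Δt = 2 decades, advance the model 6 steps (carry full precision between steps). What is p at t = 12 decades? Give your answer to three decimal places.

Update rule: p ← p + [c·p·(1−p) − e·p]·Δt with Δt = 2.
p: 0.60100 → 0.48132  (Δp = -0.11968)
p: 0.48132 → 0.49677  (Δp = +0.01544)
p: 0.49677 → 0.49788  (Δp = +0.00112)
p: 0.49788 → 0.49793  (Δp = +0.00005)
p: 0.49793 → 0.49793  (Δp = +0.00000)
p: 0.49793 → 0.49793  (Δp = +0.00000)

0.498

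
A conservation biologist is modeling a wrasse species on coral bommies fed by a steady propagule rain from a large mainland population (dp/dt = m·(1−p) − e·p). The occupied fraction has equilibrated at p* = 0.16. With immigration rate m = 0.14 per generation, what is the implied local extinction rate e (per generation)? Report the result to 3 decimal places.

0.735

At equilibrium m(1−p*) = e·p*, so e = m(1−p*)/p*.
e = 0.14 × 0.8400 / 0.16 = 0.7350.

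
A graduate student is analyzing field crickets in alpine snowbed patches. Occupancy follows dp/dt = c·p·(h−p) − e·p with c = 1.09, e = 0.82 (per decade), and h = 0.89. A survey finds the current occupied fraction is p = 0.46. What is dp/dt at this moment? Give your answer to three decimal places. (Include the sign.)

Colonization term: c·p·(h−p) = 1.09×0.46×0.4300 = 0.21560.
Extinction term: e·p = 0.37720.
dp/dt = 0.21560 − 0.37720 = -0.16160.

-0.162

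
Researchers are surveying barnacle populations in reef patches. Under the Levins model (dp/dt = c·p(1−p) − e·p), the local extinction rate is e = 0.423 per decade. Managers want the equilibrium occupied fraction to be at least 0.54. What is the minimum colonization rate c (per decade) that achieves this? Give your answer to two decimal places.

p* = 1 − e/c ≥ 0.54 requires e/c ≤ 0.4600, i.e. c ≥ e/0.4600.
c_min = 0.423/0.4600 = 0.9196.

0.92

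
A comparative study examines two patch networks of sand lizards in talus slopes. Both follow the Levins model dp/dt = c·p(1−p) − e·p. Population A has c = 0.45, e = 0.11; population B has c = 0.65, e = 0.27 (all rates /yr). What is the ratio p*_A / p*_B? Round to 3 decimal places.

1.292

A: p*_A = 1 − 0.11/0.45 = 0.7556.
B: p*_B = 1 − 0.27/0.65 = 0.5846.
p*_A / p*_B = 0.7556/0.5846 = 1.2924.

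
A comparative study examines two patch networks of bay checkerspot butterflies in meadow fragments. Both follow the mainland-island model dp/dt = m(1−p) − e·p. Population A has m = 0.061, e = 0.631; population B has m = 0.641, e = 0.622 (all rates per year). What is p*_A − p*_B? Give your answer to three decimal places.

A: p*_A = m/(m+e) = 0.061/0.6920 = 0.0882.
B: p*_B = 0.641/1.2630 = 0.5075.
p*_A − p*_B = 0.0882 − 0.5075 = -0.4194.

-0.419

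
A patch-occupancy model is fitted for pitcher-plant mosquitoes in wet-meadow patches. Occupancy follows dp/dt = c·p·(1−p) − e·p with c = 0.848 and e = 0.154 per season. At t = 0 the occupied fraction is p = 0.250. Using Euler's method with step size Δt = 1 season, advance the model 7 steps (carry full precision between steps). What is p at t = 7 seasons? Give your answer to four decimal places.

Update rule: p ← p + [c·p·(1−p) − e·p]·Δt with Δt = 1.
t = 1: p = 0.25000 + (+0.12050) = 0.37050
t = 2: p = 0.37050 + (+0.14072) = 0.51122
t = 3: p = 0.51122 + (+0.13317) = 0.64439
t = 4: p = 0.64439 + (+0.09509) = 0.73947
t = 5: p = 0.73947 + (+0.04949) = 0.78896
t = 6: p = 0.78896 + (+0.01969) = 0.80866
t = 7: p = 0.80866 + (+0.00668) = 0.81534

0.8153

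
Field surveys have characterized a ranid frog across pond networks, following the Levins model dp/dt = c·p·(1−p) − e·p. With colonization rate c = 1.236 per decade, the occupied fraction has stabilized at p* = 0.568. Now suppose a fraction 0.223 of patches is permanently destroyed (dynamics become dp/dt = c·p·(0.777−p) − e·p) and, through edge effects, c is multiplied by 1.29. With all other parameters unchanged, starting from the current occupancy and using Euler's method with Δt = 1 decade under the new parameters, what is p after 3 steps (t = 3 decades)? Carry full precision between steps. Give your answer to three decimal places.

0.443

Balance c(1−p*) = e gives e = 1.236×(1 − 0.56800) = 0.53395.
Starting from p₀ = 0.56800; update p ← p + (dp/dt)·Δt with the new parameters.
  1  |  dp/dt·Δt = -0.114006  |  p_1 = 0.453994
  2  |  dp/dt·Δt = -0.008598  |  p_2 = 0.445396
  3  |  dp/dt·Δt = -0.002329  |  p_3 = 0.443067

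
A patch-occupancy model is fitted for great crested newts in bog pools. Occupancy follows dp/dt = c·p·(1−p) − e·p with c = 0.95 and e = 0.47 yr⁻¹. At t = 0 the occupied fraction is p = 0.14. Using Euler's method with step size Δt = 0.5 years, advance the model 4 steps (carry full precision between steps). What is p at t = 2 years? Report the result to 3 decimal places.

0.249

Update rule: p ← p + [c·p·(1−p) − e·p]·Δt with Δt = 0.5.
  1  |  dp/dt·Δt = +0.024290  |  p_1 = 0.164290
  2  |  dp/dt·Δt = +0.026609  |  p_2 = 0.190899
  3  |  dp/dt·Δt = +0.028506  |  p_3 = 0.219404
  4  |  dp/dt·Δt = +0.029791  |  p_4 = 0.249196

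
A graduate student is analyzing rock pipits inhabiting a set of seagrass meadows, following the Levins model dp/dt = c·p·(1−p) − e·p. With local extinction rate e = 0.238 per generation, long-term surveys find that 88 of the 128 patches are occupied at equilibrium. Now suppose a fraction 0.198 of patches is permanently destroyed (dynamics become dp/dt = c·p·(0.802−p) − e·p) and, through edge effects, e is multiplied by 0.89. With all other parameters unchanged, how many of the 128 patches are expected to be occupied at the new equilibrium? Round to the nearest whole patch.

Observed p* = 88/128 = 0.68750.
Balance c(1−p*) = e gives c = e/(1 − 0.68750) = 0.238/0.31250 = 0.76160.
New p* = 0.802 − e/c = 0.802 − 0.21182/0.76160 = 0.52388.
Expected occupied = 128 × 0.52388 = 67.06 ≈ 67.

67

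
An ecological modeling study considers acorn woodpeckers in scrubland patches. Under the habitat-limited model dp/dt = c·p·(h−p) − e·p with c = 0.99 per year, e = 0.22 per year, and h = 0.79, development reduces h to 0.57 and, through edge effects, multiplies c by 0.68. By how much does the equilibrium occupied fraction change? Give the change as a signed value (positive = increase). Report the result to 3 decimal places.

-0.325

Before: p* = h − e/c = 0.79 − 0.22/0.99 = 0.79 − 0.2222 = 0.5678.
After: c = 0.6732, e = 0.22, h = 0.57; p* = 0.57 − 0.22/0.6732 = 0.2432.
Δp* = 0.2432 − 0.5678 = -0.3246.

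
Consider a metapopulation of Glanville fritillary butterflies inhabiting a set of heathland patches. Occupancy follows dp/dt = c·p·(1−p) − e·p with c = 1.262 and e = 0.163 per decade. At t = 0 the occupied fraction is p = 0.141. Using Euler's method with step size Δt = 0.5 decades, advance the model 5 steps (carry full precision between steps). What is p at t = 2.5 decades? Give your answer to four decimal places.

Update rule: p ← p + [c·p·(1−p) − e·p]·Δt with Δt = 0.5.
p: 0.14100 → 0.20593  (Δp = +0.06493)
p: 0.20593 → 0.29234  (Δp = +0.08640)
p: 0.29234 → 0.39905  (Δp = +0.10671)
p: 0.39905 → 0.51785  (Δp = +0.11880)
p: 0.51785 → 0.63319  (Δp = +0.11534)

0.6332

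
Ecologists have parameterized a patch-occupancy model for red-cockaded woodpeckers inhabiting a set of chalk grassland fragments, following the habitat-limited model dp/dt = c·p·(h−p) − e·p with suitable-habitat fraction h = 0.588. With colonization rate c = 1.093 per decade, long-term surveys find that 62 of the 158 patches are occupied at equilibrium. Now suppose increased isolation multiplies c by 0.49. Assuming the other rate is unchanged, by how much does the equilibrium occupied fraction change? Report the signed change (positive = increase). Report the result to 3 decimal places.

Observed p* = 62/158 = 0.39241.
Balance c(h−p*) = e gives e = 1.093×(0.588 − 0.39241) = 0.21378.
New p* = 0.588 − e/c = 0.588 − 0.21378/0.53557 = 0.18884.
Δp* = 0.18884 − 0.39241 = -0.20357.

-0.204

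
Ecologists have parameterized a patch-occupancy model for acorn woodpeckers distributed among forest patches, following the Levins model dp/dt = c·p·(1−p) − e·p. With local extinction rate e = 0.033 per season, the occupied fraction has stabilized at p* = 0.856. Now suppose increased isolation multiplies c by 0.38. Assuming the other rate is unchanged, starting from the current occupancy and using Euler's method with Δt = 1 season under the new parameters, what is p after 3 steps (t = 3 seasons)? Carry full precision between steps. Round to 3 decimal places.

Balance c(1−p*) = e gives c = e/(1 − 0.85600) = 0.033/0.14400 = 0.22917.
Starting from p₀ = 0.85600; update p ← p + (dp/dt)·Δt with the new parameters.
t = 1: p = 0.85600 + (-0.01751) = 0.83849
t = 2: p = 0.83849 + (-0.01588) = 0.82261
t = 3: p = 0.82261 + (-0.01444) = 0.80817

0.808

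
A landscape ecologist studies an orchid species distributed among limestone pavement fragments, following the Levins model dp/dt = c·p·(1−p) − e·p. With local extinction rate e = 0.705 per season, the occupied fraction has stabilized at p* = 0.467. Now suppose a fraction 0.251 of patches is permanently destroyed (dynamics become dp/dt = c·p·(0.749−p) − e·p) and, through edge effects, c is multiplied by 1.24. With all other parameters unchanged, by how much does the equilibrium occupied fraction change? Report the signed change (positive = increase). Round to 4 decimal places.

-0.1478

Balance c(1−p*) = e gives c = e/(1 − 0.46700) = 0.705/0.53300 = 1.32270.
New p* = 0.749 − e/c = 0.749 − 0.70500/1.64015 = 0.31916.
Δp* = 0.31916 − 0.46700 = -0.14784.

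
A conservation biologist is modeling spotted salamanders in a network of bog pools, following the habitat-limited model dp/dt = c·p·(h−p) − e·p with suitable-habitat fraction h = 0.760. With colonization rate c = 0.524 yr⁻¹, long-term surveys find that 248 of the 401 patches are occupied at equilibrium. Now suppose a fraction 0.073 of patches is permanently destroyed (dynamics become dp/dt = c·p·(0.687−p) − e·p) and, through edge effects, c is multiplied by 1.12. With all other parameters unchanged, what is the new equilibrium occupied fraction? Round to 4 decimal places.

Observed p* = 248/401 = 0.61845.
Balance c(h−p*) = e gives e = 0.524×(0.76 − 0.61845) = 0.07417.
New p* = 0.687 − e/c = 0.687 − 0.07417/0.58688 = 0.56062.

0.5606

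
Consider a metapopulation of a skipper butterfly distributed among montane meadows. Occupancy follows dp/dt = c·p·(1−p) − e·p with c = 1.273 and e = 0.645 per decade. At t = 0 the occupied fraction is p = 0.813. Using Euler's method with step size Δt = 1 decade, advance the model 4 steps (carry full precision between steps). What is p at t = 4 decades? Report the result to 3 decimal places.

0.493

Update rule: p ← p + [c·p·(1−p) − e·p]·Δt with Δt = 1.
  1  |  dp/dt·Δt = -0.330850  |  p_1 = 0.482150
  2  |  dp/dt·Δt = +0.006857  |  p_2 = 0.489008
  3  |  dp/dt·Δt = +0.002686  |  p_3 = 0.491694
  4  |  dp/dt·Δt = +0.001020  |  p_4 = 0.492714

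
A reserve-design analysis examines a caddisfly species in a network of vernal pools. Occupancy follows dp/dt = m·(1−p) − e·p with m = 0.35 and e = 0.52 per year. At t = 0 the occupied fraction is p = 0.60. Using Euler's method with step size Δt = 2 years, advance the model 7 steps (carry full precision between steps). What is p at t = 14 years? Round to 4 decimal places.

0.3783

Update rule: p ← p + [m·(1−p) − e·p]·Δt with Δt = 2.
p: 0.60000 → 0.25600  (Δp = -0.34400)
p: 0.25600 → 0.51056  (Δp = +0.25456)
p: 0.51056 → 0.32219  (Δp = -0.18837)
p: 0.32219 → 0.46158  (Δp = +0.13940)
p: 0.46158 → 0.35843  (Δp = -0.10315)
p: 0.35843 → 0.43476  (Δp = +0.07633)
p: 0.43476 → 0.37828  (Δp = -0.05649)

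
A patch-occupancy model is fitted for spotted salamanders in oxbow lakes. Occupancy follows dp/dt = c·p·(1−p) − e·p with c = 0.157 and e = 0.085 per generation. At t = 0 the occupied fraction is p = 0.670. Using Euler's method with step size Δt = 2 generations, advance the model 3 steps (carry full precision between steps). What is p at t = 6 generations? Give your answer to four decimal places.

0.5678

Update rule: p ← p + [c·p·(1−p) − e·p]·Δt with Δt = 2.
t = 2: p = 0.67000 + (-0.04447) = 0.62553
t = 4: p = 0.62553 + (-0.03279) = 0.59274
t = 6: p = 0.59274 + (-0.02497) = 0.56777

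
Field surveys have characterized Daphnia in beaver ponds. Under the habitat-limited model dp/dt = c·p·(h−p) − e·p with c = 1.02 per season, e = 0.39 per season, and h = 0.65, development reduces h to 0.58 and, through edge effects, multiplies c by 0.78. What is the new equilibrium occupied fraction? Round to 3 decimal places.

Before: p* = h − e/c = 0.65 − 0.39/1.02 = 0.65 − 0.3824 = 0.2676.
After: c = 0.7956, e = 0.39, h = 0.58; p* = 0.58 − 0.39/0.7956 = 0.0898.

0.090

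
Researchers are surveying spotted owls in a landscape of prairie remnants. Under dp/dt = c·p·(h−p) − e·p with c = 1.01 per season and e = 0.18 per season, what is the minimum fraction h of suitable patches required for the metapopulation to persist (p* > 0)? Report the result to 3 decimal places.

0.178

p* = h − e/c is positive only when h > e/c.
h_min = e/c = 0.18/1.01 = 0.1782.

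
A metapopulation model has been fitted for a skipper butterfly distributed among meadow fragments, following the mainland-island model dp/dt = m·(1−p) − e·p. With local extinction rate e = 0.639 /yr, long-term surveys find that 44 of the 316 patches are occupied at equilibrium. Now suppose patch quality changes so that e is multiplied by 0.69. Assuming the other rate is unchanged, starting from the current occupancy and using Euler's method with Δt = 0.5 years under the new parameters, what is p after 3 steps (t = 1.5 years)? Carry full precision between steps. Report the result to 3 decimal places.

Observed p* = 44/316 = 0.13924.
Balance m(1−p*) = e·p* gives m = e·p*/(1−p*) = 0.639×0.13924/0.86076 = 0.10337.
Starting from p₀ = 0.13924; update p ← p + (dp/dt)·Δt with the new parameters.
t = 0.5: p = 0.13924 + (+0.01379) = 0.15303
t = 1: p = 0.15303 + (+0.01004) = 0.16307
t = 1.5: p = 0.16307 + (+0.00731) = 0.17038

0.170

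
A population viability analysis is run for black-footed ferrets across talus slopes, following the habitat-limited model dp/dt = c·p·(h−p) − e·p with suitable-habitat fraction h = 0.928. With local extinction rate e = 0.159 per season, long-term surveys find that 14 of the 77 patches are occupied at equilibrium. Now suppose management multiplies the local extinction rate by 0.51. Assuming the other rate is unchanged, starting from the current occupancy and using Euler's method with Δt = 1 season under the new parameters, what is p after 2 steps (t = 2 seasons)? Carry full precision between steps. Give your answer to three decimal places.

Observed p* = 14/77 = 0.18182.
Balance c(h−p*) = e gives c = e/(0.928 − 0.18182) = 0.159/0.74618 = 0.21308.
Starting from p₀ = 0.18182; update p ← p + (dp/dt)·Δt with the new parameters.
  1  |  dp/dt·Δt = +0.014165  |  p_1 = 0.195984
  2  |  dp/dt·Δt = +0.014678  |  p_2 = 0.210661

0.211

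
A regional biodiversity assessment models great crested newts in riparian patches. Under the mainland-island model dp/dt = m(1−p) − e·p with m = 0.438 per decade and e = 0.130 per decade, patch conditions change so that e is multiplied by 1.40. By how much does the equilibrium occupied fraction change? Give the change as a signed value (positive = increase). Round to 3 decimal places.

-0.065

Before: p* = 0.438/(0.438+0.130) = 0.7711.
After: m = 0.438, e = 0.182; p* = 0.438/0.6200 = 0.7065.
Δp* = 0.7065 − 0.7711 = -0.0647.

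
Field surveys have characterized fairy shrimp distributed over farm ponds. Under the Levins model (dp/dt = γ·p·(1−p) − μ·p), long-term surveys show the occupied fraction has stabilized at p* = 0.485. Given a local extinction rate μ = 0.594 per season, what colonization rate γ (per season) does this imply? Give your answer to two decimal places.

1.15

At equilibrium γ(1−p*) = μ, so γ = μ/(1−p*).
γ = 0.594/(1 − 0.485) = 0.594/0.5150 = 1.1534.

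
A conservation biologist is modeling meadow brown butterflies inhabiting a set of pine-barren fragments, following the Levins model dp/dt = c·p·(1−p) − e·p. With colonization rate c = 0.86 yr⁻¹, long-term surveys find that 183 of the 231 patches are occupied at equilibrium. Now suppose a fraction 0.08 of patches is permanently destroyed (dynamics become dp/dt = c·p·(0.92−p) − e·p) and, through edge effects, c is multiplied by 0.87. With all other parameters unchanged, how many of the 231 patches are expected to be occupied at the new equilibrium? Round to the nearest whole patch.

Observed p* = 183/231 = 0.79221.
Balance c(1−p*) = e gives e = 0.86×(1 − 0.79221) = 0.17870.
New p* = 0.92 − e/c = 0.92 − 0.17870/0.74820 = 0.68116.
Expected occupied = 231 × 0.68116 = 157.35 ≈ 157.

157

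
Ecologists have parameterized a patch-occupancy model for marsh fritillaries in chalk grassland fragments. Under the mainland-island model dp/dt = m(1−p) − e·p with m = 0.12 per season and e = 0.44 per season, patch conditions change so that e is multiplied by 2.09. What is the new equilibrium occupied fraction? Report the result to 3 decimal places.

Before: p* = 0.12/(0.12+0.44) = 0.2143.
After: m = 0.12, e = 0.9196; p* = 0.12/1.0396 = 0.1154.

0.115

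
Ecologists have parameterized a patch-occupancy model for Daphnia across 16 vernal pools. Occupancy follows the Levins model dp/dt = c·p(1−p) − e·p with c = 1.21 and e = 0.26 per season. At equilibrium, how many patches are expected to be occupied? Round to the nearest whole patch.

13

p* = 1 − e/c = 1 − 0.26/1.21 = 0.7851.
Expected occupied patches = N × p* = 16 × 0.7851 = 12.56 ≈ 13.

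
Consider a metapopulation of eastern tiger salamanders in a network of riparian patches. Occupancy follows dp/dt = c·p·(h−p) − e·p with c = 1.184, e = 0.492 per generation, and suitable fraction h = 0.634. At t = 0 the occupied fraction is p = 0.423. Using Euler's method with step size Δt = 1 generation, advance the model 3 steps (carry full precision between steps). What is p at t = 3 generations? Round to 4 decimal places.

0.2607

Update rule: p ← p + [c·p·(h−p) − e·p]·Δt with Δt = 1.
  1  |  dp/dt·Δt = -0.102440  |  p_1 = 0.320560
  2  |  dp/dt·Δt = -0.038751  |  p_2 = 0.281808
  3  |  dp/dt·Δt = -0.021137  |  p_3 = 0.260671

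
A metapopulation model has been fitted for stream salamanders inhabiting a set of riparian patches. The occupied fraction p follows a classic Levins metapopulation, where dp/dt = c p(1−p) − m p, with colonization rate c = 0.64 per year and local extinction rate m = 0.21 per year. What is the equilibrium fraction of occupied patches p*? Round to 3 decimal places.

0.672

At equilibrium, colonization balances extinction: c·p*·(1−p*) = m·p*.
So p* = 1 − m/c = 1 − 0.21/0.64 = 1 − 0.3281 = 0.6719.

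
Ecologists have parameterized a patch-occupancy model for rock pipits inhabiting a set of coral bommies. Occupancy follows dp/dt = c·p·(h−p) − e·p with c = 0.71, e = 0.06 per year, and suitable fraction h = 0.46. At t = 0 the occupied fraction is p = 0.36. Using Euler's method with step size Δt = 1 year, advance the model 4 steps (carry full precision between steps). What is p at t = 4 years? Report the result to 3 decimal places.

Update rule: p ← p + [c·p·(h−p) − e·p]·Δt with Δt = 1.
p: 0.36000 → 0.36396  (Δp = +0.00396)
p: 0.36396 → 0.36694  (Δp = +0.00298)
p: 0.36694 → 0.36917  (Δp = +0.00223)
p: 0.36917 → 0.37083  (Δp = +0.00166)

0.371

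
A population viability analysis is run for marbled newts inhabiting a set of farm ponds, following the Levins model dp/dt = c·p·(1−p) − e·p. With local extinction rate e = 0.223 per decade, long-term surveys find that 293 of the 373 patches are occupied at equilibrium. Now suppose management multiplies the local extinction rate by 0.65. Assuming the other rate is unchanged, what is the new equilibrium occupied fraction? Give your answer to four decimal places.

Observed p* = 293/373 = 0.78552.
Balance c(1−p*) = e gives c = e/(1 − 0.78552) = 0.223/0.21448 = 1.03972.
New p* = 1 − e/c = 1 − 0.14495/1.03972 = 0.86059.

0.8606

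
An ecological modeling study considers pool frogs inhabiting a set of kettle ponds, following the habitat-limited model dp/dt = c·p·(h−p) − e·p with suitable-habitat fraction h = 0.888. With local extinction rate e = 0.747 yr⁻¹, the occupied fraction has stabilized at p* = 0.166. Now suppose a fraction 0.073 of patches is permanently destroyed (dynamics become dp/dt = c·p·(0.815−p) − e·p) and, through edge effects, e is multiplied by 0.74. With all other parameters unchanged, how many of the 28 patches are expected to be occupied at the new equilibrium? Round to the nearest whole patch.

8

Balance c(h−p*) = e gives c = e/(0.888 − 0.16600) = 0.747/0.72200 = 1.03463.
New p* = 0.815 − e/c = 0.815 − 0.55278/1.03463 = 0.28072.
Expected occupied = 28 × 0.28072 = 7.86 ≈ 8.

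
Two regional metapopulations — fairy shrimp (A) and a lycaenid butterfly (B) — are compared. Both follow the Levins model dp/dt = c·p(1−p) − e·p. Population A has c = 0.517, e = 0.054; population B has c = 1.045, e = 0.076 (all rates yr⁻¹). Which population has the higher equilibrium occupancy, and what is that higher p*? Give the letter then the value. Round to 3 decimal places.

A: p*_A = 1 − 0.054/0.517 = 0.8956.
B: p*_B = 1 − 0.076/1.045 = 0.9273.
B is higher at 0.9273.

B, 0.927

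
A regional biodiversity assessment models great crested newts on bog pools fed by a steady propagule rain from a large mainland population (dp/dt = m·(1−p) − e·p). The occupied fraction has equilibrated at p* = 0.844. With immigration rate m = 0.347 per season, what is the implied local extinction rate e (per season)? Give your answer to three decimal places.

At equilibrium m(1−p*) = e·p*, so e = m(1−p*)/p*.
e = 0.347 × 0.1560 / 0.844 = 0.0641.

0.064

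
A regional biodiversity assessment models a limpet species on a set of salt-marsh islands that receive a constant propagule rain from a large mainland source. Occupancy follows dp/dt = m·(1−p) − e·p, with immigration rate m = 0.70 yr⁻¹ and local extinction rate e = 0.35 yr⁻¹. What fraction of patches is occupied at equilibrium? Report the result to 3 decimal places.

At equilibrium the propagule rain into empty patches balances local extinction: m(1−p*) = e·p*.
p* = m/(m+e) = 0.70/(0.70+0.35) = 0.70/1.0500 = 0.6667.

0.667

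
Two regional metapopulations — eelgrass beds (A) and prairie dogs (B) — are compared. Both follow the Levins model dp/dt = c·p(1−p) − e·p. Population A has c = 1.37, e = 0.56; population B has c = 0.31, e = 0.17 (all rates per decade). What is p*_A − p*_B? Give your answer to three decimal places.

A: p*_A = 1 − 0.56/1.37 = 0.5912.
B: p*_B = 1 − 0.17/0.31 = 0.4516.
p*_A − p*_B = 0.5912 − 0.4516 = 0.1396.

0.140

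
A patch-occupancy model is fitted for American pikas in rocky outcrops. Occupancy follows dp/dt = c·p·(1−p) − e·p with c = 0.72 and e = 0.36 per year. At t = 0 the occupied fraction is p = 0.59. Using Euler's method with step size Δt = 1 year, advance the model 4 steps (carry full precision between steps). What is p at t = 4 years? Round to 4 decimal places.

Update rule: p ← p + [c·p·(1−p) − e·p]·Δt with Δt = 1.
step 1: Δp = -0.03823, p = 0.55177
step 2: Δp = -0.02057, p = 0.53120
step 3: Δp = -0.01193, p = 0.51927
step 4: Δp = -0.00720, p = 0.51206

0.5121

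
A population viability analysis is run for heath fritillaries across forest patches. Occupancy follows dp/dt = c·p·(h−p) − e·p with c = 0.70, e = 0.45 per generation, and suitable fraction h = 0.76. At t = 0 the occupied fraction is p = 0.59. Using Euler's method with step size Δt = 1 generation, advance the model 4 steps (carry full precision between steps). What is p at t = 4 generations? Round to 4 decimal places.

0.2434

Update rule: p ← p + [c·p·(h−p) − e·p]·Δt with Δt = 1.
step 1: Δp = -0.19529, p = 0.39471
step 2: Δp = -0.07669, p = 0.31802
step 3: Δp = -0.04472, p = 0.27330
step 4: Δp = -0.02987, p = 0.24343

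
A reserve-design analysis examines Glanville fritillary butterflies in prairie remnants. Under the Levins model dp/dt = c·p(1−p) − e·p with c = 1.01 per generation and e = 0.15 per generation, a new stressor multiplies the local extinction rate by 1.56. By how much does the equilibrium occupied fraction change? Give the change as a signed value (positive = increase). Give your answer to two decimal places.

Before: p* = 1 − 0.15/1.01 = 0.8515.
After the change, c = 1.01, e = 0.234, so p* = 1 − 0.234/1.01 = 0.7683.
Δp* = 0.7683 − 0.8515 = -0.0832.

-0.08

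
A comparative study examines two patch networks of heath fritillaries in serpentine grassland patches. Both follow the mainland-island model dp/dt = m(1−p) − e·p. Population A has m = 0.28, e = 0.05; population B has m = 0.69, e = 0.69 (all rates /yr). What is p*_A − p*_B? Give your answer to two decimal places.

0.35

A: p*_A = m/(m+e) = 0.28/0.3300 = 0.8485.
B: p*_B = 0.69/1.3800 = 0.5000.
p*_A − p*_B = 0.8485 − 0.5000 = 0.3485.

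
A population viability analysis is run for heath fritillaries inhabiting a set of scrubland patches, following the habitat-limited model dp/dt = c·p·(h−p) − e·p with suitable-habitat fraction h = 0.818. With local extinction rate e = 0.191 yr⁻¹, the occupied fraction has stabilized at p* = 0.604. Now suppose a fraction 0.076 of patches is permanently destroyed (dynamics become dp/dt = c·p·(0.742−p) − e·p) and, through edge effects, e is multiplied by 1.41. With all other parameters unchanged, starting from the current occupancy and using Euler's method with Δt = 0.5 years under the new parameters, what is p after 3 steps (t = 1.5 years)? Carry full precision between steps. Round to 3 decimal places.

0.509

Balance c(h−p*) = e gives c = e/(0.818 − 0.60400) = 0.191/0.21400 = 0.89252.
Starting from p₀ = 0.60400; update p ← p + (dp/dt)·Δt with the new parameters.
  1  |  dp/dt·Δt = -0.044135  |  p_1 = 0.559865
  2  |  dp/dt·Δt = -0.029883  |  p_2 = 0.529982
  3  |  dp/dt·Δt = -0.021220  |  p_3 = 0.508762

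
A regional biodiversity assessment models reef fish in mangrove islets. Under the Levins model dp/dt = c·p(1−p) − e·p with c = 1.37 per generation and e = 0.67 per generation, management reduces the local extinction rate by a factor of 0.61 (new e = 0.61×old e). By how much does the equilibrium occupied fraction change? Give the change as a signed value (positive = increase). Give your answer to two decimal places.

Before: p* = 1 − 0.67/1.37 = 0.5109.
After the change, c = 1.37, e = 0.4087, so p* = 1 − 0.4087/1.37 = 0.7017.
Δp* = 0.7017 − 0.5109 = +0.1907.

0.19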